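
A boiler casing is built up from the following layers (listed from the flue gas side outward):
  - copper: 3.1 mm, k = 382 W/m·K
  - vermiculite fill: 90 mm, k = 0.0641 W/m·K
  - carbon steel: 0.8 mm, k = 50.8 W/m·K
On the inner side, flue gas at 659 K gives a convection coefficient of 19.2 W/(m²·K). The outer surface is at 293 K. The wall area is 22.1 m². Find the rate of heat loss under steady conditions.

Q ≈ 5550 W

Series thermal resistances:
R_inner film = 1/(h_i·A) = 1/(19.2×22.1) = 0.002357 K/W
R_copper = L/(kA) = 0.0031/(382×22.1) = 3.672×10^-7 K/W
R_vermiculite fill = L/(kA) = 0.09/(0.0641×22.1) = 0.06353 K/W
R_carbon steel = L/(kA) = 0.0008/(50.8×22.1) = 7.126×10^-7 K/W
R_total = 0.06589 K/W
Q = ΔT / R_total = 366 / 0.06589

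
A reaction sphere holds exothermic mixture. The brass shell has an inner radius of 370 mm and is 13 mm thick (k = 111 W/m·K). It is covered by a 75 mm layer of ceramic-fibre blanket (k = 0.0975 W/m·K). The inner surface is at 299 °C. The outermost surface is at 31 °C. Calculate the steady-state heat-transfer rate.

Radial (spherical) resistances in series:
R_brass shell = (1/0.37 − 1/0.383)/(4π×111) = 6.577×10^-5 K/W
R_ceramic-fibre blanket = (1/0.383 − 1/0.458)/(4π×0.0975) = 0.349 K/W
R_total = 0.349 K/W
Q = ΔT/R_total = 268/0.349

Q ≈ 768 W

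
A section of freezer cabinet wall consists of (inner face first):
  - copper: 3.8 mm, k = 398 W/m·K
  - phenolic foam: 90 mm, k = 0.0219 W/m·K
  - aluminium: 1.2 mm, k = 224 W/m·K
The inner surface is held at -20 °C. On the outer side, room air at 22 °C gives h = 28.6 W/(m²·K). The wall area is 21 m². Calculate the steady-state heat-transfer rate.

Q ≈ 213 W

Treating each layer as a thermal resistance in series:
R_copper = L/(kA) = 0.0038/(398×21) = 4.547×10^-7 K/W
R_phenolic foam = L/(kA) = 0.09/(0.0219×21) = 0.1957 K/W
R_aluminium = L/(kA) = 0.0012/(224×21) = 2.551×10^-7 K/W
R_outer film = 1/(h_o·A) = 1/(28.6×21) = 0.001665 K/W
R_total = 0.1974 K/W
Q = ΔT / R_total = 42 / 0.1974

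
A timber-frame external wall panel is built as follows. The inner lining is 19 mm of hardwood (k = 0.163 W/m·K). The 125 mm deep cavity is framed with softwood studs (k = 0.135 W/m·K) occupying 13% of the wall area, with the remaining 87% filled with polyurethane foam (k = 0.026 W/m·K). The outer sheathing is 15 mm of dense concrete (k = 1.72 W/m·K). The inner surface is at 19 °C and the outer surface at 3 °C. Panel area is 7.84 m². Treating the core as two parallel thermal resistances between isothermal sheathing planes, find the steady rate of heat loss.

Sheathing layers in series; stud and cavity paths in parallel between them.
R_inner = 0.019/(0.163×7.84) = 0.01487 K/W
R_stud  = 0.125/(0.135×0.13×7.84) = 0.9085 K/W
R_cav   = 0.125/(0.026×0.87×7.84) = 0.7049 K/W
1/R_core = 1/R_stud + 1/R_cav → R_core = 0.3969 K/W
R_outer = 0.015/(1.72×7.84) = 0.001112 K/W
R_total = 0.4129 K/W
Q = ΔT/R_total = 16/0.4129

Q ≈ 38.8 W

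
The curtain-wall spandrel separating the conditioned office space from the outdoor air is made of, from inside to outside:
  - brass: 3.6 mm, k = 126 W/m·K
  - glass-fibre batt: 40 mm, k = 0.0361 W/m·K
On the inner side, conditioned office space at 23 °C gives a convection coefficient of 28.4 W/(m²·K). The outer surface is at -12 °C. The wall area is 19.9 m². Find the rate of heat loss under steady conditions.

Treating each layer as a thermal resistance in series:
R_inner film = 1/(h_i·A) = 1/(28.4×19.9) = 0.001769 K/W
R_brass = L/(kA) = 0.0036/(126×19.9) = 1.436×10^-6 K/W
R_glass-fibre batt = L/(kA) = 0.04/(0.0361×19.9) = 0.05568 K/W
R_total = 0.05745 K/W
Q = ΔT / R_total = 35 / 0.05745

Q ≈ 609 W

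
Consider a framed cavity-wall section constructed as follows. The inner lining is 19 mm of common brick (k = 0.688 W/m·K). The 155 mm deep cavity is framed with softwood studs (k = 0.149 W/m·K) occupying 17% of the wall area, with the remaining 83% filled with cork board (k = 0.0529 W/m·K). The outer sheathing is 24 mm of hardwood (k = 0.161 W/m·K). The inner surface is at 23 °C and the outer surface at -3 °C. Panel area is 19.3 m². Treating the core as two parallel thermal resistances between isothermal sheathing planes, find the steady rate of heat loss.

Q ≈ 208 W

Sheathing layers in series; stud and cavity paths in parallel between them.
R_inner = 0.019/(0.688×19.3) = 0.001431 K/W
R_stud  = 0.155/(0.149×0.17×19.3) = 0.3171 K/W
R_cav   = 0.155/(0.0529×0.83×19.3) = 0.1829 K/W
1/R_core = 1/R_stud + 1/R_cav → R_core = 0.116 K/W
R_outer = 0.024/(0.161×19.3) = 0.007724 K/W
R_total = 0.1251 K/W
Q = ΔT/R_total = 26/0.1251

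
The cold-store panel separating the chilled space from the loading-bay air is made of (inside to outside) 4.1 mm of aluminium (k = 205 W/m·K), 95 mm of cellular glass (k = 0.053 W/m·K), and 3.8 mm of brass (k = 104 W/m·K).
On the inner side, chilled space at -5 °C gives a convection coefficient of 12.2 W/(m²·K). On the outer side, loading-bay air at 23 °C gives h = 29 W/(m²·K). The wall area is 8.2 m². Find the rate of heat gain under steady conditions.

Series thermal resistances:
R_inner film = 1/(h_i·A) = 1/(12.2×8.2) = 0.009996 K/W
R_aluminium = L/(kA) = 0.0041/(205×8.2) = 2.439×10^-6 K/W
R_cellular glass = L/(kA) = 0.095/(0.053×8.2) = 0.2186 K/W
R_brass = L/(kA) = 0.0038/(104×8.2) = 4.456×10^-6 K/W
R_outer film = 1/(h_o·A) = 1/(29×8.2) = 0.004205 K/W
R_total = 0.2328 K/W
Q = ΔT / R_total = 28 / 0.2328

Q ≈ 120 W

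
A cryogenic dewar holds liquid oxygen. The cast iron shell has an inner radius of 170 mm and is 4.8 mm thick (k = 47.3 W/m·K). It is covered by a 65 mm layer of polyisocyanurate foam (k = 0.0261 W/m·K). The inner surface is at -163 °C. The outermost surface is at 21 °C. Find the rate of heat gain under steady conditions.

Spherical conduction: R = (1/r_in − 1/r_out)/(4πk) per layer; series-sum.
R_cast iron shell = (1/0.17 − 1/0.1748)/(4π×47.3) = 2.718×10^-4 K/W
R_polyisocyanurate foam = (1/0.1748 − 1/0.2398)/(4π×0.0261) = 4.728 K/W
R_total = 4.728 K/W
Q = ΔT/R_total = 184/4.728

Q ≈ 38.9 W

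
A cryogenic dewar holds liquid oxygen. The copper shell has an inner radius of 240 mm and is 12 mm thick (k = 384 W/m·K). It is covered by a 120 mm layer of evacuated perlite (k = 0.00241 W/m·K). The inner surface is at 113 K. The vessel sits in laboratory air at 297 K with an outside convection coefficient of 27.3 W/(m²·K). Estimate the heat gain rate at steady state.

Q ≈ 4.35 W

For a spherical shell R = (1/r₁ − 1/r₂)/(4πk); film R = 1/(h·4πr²). In series:
R_copper shell = (1/0.24 − 1/0.252)/(4π×384) = 4.112×10^-5 K/W
R_evacuated perlite = (1/0.252 − 1/0.372)/(4π×0.00241) = 42.27 K/W
R_outer film = 1/(h·4πr_o²) = 1/(27.3×4π×0.372²) = 0.02106 K/W
R_total = 42.29 K/W
Q = ΔT/R_total = 184/42.29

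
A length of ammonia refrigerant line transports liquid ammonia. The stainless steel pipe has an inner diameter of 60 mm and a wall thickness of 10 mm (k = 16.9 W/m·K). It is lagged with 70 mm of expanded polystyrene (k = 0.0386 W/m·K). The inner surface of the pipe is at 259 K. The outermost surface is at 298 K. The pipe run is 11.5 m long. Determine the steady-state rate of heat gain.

Q ≈ 107 W

Cylindrical conduction, so R = ln(r₂/r₁)/(2πkL) per layer, in series:
R_stainless steel pipe wall = ln(40/30)/(2π×16.9×11.5) = 2.356×10^-4 K/W
R_expanded polystyrene = ln(110/40)/(2π×0.0386×11.5) = 0.3627 K/W
R_total = 0.3629 K/W
Q = ΔT/R_total = 39/0.3629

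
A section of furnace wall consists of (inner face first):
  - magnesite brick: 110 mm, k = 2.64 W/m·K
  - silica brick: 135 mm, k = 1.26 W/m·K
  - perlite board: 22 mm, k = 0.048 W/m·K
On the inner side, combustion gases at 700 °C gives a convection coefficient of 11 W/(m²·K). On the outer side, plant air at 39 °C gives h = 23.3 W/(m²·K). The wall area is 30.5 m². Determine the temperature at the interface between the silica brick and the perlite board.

Model the wall as resistances in series:
R_inner film = 1/(h_i·A) = 1/(11×30.5) = 0.002981 K/W
R_magnesite brick = L/(kA) = 0.11/(2.64×30.5) = 0.001366 K/W
R_silica brick = L/(kA) = 0.135/(1.26×30.5) = 0.003513 K/W
R_perlite board = L/(kA) = 0.022/(0.048×30.5) = 0.01503 K/W
R_outer film = 1/(h_o·A) = 1/(23.3×30.5) = 0.001407 K/W
R_total = 0.02429 K/W;  Q = ΔT/R_total = 661/0.02429 = 27210 W
T_interface = T_inner − Q·ΣR(inner→interface) = 700 − 27200×0.00786

T ≈ 486 °C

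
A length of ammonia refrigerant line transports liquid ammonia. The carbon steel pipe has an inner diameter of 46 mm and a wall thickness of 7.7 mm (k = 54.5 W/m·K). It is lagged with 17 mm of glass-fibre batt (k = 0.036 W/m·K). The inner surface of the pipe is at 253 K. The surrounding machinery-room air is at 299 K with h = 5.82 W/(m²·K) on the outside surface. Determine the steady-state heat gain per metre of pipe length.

Treating each annulus and film as a series resistance:
R_carbon steel pipe wall = ln(30.7/23)/(2π×54.5×1) = 8.433×10^-4 K/W
R_glass-fibre batt = ln(47.7/30.7)/(2π×0.036×1) = 1.948 K/W
R_outer film = 1/(h_o·2πr_oL) = 1/(5.82×2π×0.0477×1) = 0.5733 K/W
R_total = 2.522 K/W
Q = ΔT/R_total = 46/2.522

q′ ≈ 18.2 W/m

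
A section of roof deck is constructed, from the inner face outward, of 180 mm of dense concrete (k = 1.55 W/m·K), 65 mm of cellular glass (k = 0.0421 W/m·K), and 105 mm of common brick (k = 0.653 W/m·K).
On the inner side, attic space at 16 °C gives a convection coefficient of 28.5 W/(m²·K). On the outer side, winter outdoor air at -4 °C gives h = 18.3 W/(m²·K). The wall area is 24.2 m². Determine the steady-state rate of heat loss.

Q ≈ 253 W

Using the resistance-network approach (series):
R_inner film = 1/(h_i·A) = 1/(28.5×24.2) = 0.00145 K/W
R_dense concrete = L/(kA) = 0.18/(1.55×24.2) = 0.004799 K/W
R_cellular glass = L/(kA) = 0.065/(0.0421×24.2) = 0.0638 K/W
R_common brick = L/(kA) = 0.105/(0.653×24.2) = 0.006644 K/W
R_outer film = 1/(h_o·A) = 1/(18.3×24.2) = 0.002258 K/W
R_total = 0.07895 K/W
Q = ΔT / R_total = 20 / 0.07895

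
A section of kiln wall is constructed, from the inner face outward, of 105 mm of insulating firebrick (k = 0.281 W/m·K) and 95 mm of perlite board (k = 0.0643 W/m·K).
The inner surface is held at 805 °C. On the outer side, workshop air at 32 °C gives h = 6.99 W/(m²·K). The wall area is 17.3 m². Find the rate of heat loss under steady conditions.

Q ≈ 6710 W

Model the wall as resistances in series:
R_insulating firebrick = L/(kA) = 0.105/(0.281×17.3) = 0.0216 K/W
R_perlite board = L/(kA) = 0.095/(0.0643×17.3) = 0.0854 K/W
R_outer film = 1/(h_o·A) = 1/(6.99×17.3) = 0.008269 K/W
R_total = 0.1153 K/W
Q = ΔT / R_total = 773 / 0.1153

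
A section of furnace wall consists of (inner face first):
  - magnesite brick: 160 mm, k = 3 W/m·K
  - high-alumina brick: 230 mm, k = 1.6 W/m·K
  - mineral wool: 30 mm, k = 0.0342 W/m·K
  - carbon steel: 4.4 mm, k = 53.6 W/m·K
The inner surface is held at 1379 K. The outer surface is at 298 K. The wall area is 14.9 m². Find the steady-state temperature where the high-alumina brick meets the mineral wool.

T ≈ 1180 K

Series thermal resistances:
R_magnesite brick = L/(kA) = 0.16/(3×14.9) = 0.003579 K/W
R_high-alumina brick = L/(kA) = 0.23/(1.6×14.9) = 0.009648 K/W
R_mineral wool = L/(kA) = 0.03/(0.0342×14.9) = 0.05887 K/W
R_carbon steel = L/(kA) = 0.0044/(53.6×14.9) = 5.509×10^-6 K/W
R_total = 0.0721 K/W;  Q = ΔT/R_total = 1081/0.0721 = 14990 W
T_interface = T_inner − Q·ΣR(inner→interface) = 1379 − 15000×0.01323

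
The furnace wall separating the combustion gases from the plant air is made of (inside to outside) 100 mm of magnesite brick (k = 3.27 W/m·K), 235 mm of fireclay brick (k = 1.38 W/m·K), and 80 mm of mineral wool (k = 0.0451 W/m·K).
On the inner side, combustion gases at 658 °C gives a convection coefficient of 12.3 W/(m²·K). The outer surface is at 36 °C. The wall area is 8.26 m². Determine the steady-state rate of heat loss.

Q ≈ 2500 W

Series thermal resistances:
R_inner film = 1/(h_i·A) = 1/(12.3×8.26) = 0.009843 K/W
R_magnesite brick = L/(kA) = 0.1/(3.27×8.26) = 0.003702 K/W
R_fireclay brick = L/(kA) = 0.235/(1.38×8.26) = 0.02062 K/W
R_mineral wool = L/(kA) = 0.08/(0.0451×8.26) = 0.2148 K/W
R_total = 0.2489 K/W
Q = ΔT / R_total = 622 / 0.2489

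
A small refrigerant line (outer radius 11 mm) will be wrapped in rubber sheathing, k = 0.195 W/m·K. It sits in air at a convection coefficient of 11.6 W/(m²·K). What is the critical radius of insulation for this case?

r_cr ≈ 16.8 mm

For a cylinder r_cr = k/h = 0.195/11.6
r_cr = 16.8 mm; since the bare radius (11 mm) is below r_cr, adding a thin layer of insulation will *increase* heat loss.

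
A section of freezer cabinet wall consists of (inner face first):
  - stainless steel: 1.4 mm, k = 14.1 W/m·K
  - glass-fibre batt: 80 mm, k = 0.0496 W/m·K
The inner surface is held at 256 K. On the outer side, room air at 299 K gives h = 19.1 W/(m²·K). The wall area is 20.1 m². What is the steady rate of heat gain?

Q ≈ 519 W

Treating each layer as a thermal resistance in series:
R_stainless steel = L/(kA) = 0.0014/(14.1×20.1) = 4.94×10^-6 K/W
R_glass-fibre batt = L/(kA) = 0.08/(0.0496×20.1) = 0.08024 K/W
R_outer film = 1/(h_o·A) = 1/(19.1×20.1) = 0.002605 K/W
R_total = 0.08285 K/W
Q = ΔT / R_total = 43 / 0.08285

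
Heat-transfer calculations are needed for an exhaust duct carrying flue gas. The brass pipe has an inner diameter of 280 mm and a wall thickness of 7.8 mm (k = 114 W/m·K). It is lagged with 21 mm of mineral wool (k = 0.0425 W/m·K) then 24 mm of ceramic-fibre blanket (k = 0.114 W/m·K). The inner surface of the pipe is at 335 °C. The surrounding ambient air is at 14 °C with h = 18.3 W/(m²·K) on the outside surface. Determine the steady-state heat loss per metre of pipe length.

q′ ≈ 441 W/m

Treating each annulus and film as a series resistance:
R_brass pipe wall = ln(147.8/140)/(2π×114×1) = 7.569×10^-5 K/W
R_mineral wool = ln(168.8/147.8)/(2π×0.0425×1) = 0.4975 K/W
R_ceramic-fibre blanket = ln(192.8/168.8)/(2π×0.114×1) = 0.1856 K/W
R_outer film = 1/(h_o·2πr_oL) = 1/(18.3×2π×0.1928×1) = 0.04511 K/W
R_total = 0.7283 K/W
Q = ΔT/R_total = 321/0.7283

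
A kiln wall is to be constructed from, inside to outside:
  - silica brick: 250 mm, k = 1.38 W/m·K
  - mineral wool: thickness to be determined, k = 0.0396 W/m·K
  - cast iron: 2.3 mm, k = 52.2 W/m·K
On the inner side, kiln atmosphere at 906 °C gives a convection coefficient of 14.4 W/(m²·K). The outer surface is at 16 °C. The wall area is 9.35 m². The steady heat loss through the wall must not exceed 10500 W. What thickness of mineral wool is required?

L ≈ 21.5 mm

Thermal resistances in series:
R_inner film = 1/(h_i·A) = 1/(14.4×9.35) = 0.007427 K/W
R_silica brick = L/(kA) = 0.25/(1.38×9.35) = 0.01938 K/W
R_cast iron = L/(kA) = 0.0023/(52.2×9.35) = 4.712×10^-6 K/W
Sum of the known resistances R_other = 0.02681 K/W
Required total resistance R_tot = ΔT/Q_allow = 890/10500 = 0.08476 K/W
R_mineral wool = R_tot − R_other = 0.05795 K/W
L = R·k·A = 0.05795×0.0396×9.35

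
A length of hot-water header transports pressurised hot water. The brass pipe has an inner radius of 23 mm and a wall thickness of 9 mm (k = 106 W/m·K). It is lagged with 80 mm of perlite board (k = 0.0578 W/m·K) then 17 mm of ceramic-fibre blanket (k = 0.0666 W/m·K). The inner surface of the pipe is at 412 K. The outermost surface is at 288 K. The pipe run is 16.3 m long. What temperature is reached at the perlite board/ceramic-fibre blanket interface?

For a radial system each layer contributes R = ln(r_out/r_in)/(2πkL); films add R = 1/(hA).
R_brass pipe wall = ln(32/23)/(2π×106×16.3) = 3.042×10^-5 K/W
R_perlite board = ln(112/32)/(2π×0.0578×16.3) = 0.2116 K/W
R_ceramic-fibre blanket = ln(129/112)/(2π×0.0666×16.3) = 0.02072 K/W
R_total = 0.2324 K/W
Q = ΔT/R_total = 124/0.2324
Q = 534 W
T_interface = T_inner − Q·ΣR(inner→interface) = 412 − 534×0.2117

T ≈ 299 K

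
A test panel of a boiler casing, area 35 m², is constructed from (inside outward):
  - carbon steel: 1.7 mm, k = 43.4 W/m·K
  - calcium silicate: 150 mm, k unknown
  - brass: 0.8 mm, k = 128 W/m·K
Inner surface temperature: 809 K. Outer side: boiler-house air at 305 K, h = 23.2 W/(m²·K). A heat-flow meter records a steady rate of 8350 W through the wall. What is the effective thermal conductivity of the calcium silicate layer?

k ≈ 0.0725 W/(m·K)

Series thermal resistances:
R_carbon steel = L/(kA) = 0.0017/(43.4×35) = 1.119×10^-6 K/W
R_brass = L/(kA) = 0.0008/(128×35) = 1.786×10^-7 K/W
R_outer film = 1/(h_o·A) = 1/(23.2×35) = 0.001232 K/W
Sum of known resistances R_other = 0.001233 K/W
Total R = ΔT/Q = 504/8350 = 0.06036 K/W
R_calcium silicate = R_total − R_other = 0.05913 K/W
k = L/(R·A) = 0.15/(0.05913×35)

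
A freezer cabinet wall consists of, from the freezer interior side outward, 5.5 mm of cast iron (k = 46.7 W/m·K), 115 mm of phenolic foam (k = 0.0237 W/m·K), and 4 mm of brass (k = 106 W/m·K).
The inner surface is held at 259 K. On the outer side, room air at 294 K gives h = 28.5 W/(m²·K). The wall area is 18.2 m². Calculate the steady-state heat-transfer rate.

Q ≈ 130 W

Using the resistance-network approach (series):
R_cast iron = L/(kA) = 0.0055/(46.7×18.2) = 6.471×10^-6 K/W
R_phenolic foam = L/(kA) = 0.115/(0.0237×18.2) = 0.2666 K/W
R_brass = L/(kA) = 0.004/(106×18.2) = 2.073×10^-6 K/W
R_outer film = 1/(h_o·A) = 1/(28.5×18.2) = 0.001928 K/W
R_total = 0.2685 K/W
Q = ΔT / R_total = 35 / 0.2685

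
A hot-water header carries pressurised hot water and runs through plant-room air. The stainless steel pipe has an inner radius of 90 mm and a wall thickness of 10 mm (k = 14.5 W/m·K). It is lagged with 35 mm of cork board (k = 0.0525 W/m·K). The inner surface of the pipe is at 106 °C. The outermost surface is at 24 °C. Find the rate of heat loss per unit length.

q′ ≈ 90 W/m

Treating each annulus and film as a series resistance:
R_stainless steel pipe wall = ln(100/90)/(2π×14.5×1) = 0.001156 K/W
R_cork board = ln(135/100)/(2π×0.0525×1) = 0.9098 K/W
R_total = 0.9109 K/W
Q = ΔT/R_total = 82/0.9109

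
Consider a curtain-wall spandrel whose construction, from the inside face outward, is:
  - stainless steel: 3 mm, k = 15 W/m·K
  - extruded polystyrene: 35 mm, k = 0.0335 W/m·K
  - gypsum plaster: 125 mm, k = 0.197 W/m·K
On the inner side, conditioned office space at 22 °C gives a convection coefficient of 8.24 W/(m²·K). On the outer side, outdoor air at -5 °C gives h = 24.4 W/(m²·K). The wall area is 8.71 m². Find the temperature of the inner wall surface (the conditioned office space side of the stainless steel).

Series thermal resistances:
R_inner film = 1/(h_i·A) = 1/(8.24×8.71) = 0.01393 K/W
R_stainless steel = L/(kA) = 0.003/(15×8.71) = 2.296×10^-5 K/W
R_extruded polystyrene = L/(kA) = 0.035/(0.0335×8.71) = 0.12 K/W
R_gypsum plaster = L/(kA) = 0.125/(0.197×8.71) = 0.07285 K/W
R_outer film = 1/(h_o·A) = 1/(24.4×8.71) = 0.004705 K/W
R_total = 0.2115 K/W;  Q = ΔT/R_total = 27/0.2115 = 127.7 W
T_interface = T_inner − Q·ΣR(inner→interface) = 22 − 128×0.01393

T ≈ 20.2 °C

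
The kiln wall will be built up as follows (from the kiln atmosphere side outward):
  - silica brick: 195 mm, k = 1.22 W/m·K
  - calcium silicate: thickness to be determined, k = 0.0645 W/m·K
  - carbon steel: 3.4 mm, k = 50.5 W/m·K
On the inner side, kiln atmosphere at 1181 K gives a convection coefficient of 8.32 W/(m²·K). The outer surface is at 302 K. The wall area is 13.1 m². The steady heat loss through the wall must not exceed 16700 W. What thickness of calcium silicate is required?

L ≈ 26.4 mm

Treating each layer as a thermal resistance in series:
R_inner film = 1/(h_i·A) = 1/(8.32×13.1) = 0.009175 K/W
R_silica brick = L/(kA) = 0.195/(1.22×13.1) = 0.0122 K/W
R_carbon steel = L/(kA) = 0.0034/(50.5×13.1) = 5.139×10^-6 K/W
Sum of the known resistances R_other = 0.02138 K/W
Required total resistance R_tot = ΔT/Q_allow = 879/16700 = 0.05263 K/W
R_calcium silicate = R_tot − R_other = 0.03125 K/W
L = R·k·A = 0.03125×0.0645×13.1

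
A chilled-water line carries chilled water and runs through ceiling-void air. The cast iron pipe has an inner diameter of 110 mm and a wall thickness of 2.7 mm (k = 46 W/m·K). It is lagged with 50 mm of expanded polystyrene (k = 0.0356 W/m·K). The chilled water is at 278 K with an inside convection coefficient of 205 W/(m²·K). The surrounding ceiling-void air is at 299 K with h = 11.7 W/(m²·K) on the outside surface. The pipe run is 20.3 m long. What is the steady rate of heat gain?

Q ≈ 145 W

For a radial system each layer contributes R = ln(r_out/r_in)/(2πkL); films add R = 1/(hA).
R_inner film = 1/(h_i·2πr₁L) = 1/(205×2π×0.055×20.3) = 6.954×10^-4 K/W
R_cast iron pipe wall = ln(57.7/55)/(2π×46×20.3) = 8.168×10^-6 K/W
R_expanded polystyrene = ln(107.7/57.7)/(2π×0.0356×20.3) = 0.1374 K/W
R_outer film = 1/(h_o·2πr_oL) = 1/(11.7×2π×0.1077×20.3) = 0.006222 K/W
R_total = 0.1444 K/W
Q = ΔT/R_total = 21/0.1444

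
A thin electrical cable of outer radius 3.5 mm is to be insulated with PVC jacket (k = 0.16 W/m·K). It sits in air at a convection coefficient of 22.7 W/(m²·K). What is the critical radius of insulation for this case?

For a cylinder r_cr = k/h = 0.16/22.7
r_cr = 7.05 mm; since the bare radius (3.5 mm) is below r_cr, adding a thin layer of insulation will *increase* heat loss.

r_cr ≈ 7.05 mm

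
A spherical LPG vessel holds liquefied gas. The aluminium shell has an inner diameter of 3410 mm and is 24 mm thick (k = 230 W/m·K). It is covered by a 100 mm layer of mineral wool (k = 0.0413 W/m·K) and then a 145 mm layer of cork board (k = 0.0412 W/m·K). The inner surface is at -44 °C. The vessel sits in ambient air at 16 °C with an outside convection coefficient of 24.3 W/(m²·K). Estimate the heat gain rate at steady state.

Q ≈ 431 W

Each spherical layer contributes R = (1/r_i − 1/r_o)/(4πk):
R_aluminium shell = (1/1.705 − 1/1.729)/(4π×230) = 2.817×10^-6 K/W
R_mineral wool = (1/1.729 − 1/1.829)/(4π×0.0413) = 0.06093 K/W
R_cork board = (1/1.829 − 1/1.974)/(4π×0.0412) = 0.07757 K/W
R_outer film = 1/(h·4πr_o²) = 1/(24.3×4π×1.974²) = 8.404×10^-4 K/W
R_total = 0.1393 K/W
Q = ΔT/R_total = 60/0.1393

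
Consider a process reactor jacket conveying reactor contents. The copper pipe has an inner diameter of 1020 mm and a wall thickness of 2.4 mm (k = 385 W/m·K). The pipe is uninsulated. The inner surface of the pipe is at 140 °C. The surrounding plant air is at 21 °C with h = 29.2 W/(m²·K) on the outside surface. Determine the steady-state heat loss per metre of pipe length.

q′ ≈ 11200 W/m

For a radial system each layer contributes R = ln(r_out/r_in)/(2πkL); films add R = 1/(hA).
R_copper pipe wall = ln(512.4/510)/(2π×385×1) = 1.941×10^-6 K/W
R_outer film = 1/(h_o·2πr_oL) = 1/(29.2×2π×0.5124×1) = 0.01064 K/W
R_total = 0.01064 K/W
Q = ΔT/R_total = 119/0.01064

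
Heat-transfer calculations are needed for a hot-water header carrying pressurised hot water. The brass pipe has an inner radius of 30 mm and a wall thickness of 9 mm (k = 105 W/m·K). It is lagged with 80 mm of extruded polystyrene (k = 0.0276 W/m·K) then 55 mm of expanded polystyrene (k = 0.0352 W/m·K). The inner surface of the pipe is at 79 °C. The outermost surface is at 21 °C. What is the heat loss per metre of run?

Treating each annulus and film as a series resistance:
R_brass pipe wall = ln(39/30)/(2π×105×1) = 3.977×10^-4 K/W
R_extruded polystyrene = ln(119/39)/(2π×0.0276×1) = 6.433 K/W
R_expanded polystyrene = ln(174/119)/(2π×0.0352×1) = 1.718 K/W
R_total = 8.151 K/W
Q = ΔT/R_total = 58/8.151

q′ ≈ 7.12 W/m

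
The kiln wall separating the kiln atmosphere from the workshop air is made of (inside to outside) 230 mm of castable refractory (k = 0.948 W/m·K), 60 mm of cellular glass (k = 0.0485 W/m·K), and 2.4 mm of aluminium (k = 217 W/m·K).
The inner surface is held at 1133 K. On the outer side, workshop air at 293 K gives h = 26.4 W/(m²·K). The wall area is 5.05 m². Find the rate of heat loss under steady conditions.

Q ≈ 2800 W

Using the resistance-network approach (series):
R_castable refractory = L/(kA) = 0.23/(0.948×5.05) = 0.04804 K/W
R_cellular glass = L/(kA) = 0.06/(0.0485×5.05) = 0.245 K/W
R_aluminium = L/(kA) = 0.0024/(217×5.05) = 2.19×10^-6 K/W
R_outer film = 1/(h_o·A) = 1/(26.4×5.05) = 0.007501 K/W
R_total = 0.3005 K/W
Q = ΔT / R_total = 840 / 0.3005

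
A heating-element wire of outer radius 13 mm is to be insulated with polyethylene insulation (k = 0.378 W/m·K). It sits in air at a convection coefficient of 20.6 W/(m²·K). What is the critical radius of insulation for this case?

For a cylinder r_cr = k/h = 0.378/20.6
r_cr = 18.3 mm; since the bare radius (13 mm) is below r_cr, adding a thin layer of insulation will *increase* heat loss.

r_cr ≈ 18.3 mm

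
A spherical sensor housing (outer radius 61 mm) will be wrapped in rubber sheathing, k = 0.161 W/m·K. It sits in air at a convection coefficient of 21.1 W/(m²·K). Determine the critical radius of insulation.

For a sphere r_cr = 2k/h = 2×0.161/21.1
r_cr = 15.3 mm; since the bare radius (61 mm) is above r_cr, any added insulation will reduce heat loss.

r_cr ≈ 15.3 mm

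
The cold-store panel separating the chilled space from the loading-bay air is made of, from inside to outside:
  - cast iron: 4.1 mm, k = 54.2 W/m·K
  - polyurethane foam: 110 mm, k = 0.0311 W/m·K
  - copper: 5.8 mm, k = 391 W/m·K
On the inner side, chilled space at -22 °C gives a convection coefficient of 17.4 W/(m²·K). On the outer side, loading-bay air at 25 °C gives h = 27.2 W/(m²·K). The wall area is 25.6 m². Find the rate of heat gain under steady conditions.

Model the wall as resistances in series:
R_inner film = 1/(h_i·A) = 1/(17.4×25.6) = 0.002245 K/W
R_cast iron = L/(kA) = 0.0041/(54.2×25.6) = 2.955×10^-6 K/W
R_polyurethane foam = L/(kA) = 0.11/(0.0311×25.6) = 0.1382 K/W
R_copper = L/(kA) = 0.0058/(391×25.6) = 5.794×10^-7 K/W
R_outer film = 1/(h_o·A) = 1/(27.2×25.6) = 0.001436 K/W
R_total = 0.1418 K/W
Q = ΔT / R_total = 47 / 0.1418

Q ≈ 331 W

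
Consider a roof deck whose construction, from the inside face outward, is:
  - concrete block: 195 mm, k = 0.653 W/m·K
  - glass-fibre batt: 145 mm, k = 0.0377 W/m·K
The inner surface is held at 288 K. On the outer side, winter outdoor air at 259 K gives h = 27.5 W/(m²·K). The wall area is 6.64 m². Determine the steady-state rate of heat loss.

Series thermal resistances:
R_concrete block = L/(kA) = 0.195/(0.653×6.64) = 0.04497 K/W
R_glass-fibre batt = L/(kA) = 0.145/(0.0377×6.64) = 0.5792 K/W
R_outer film = 1/(h_o·A) = 1/(27.5×6.64) = 0.005476 K/W
R_total = 0.6297 K/W
Q = ΔT / R_total = 29 / 0.6297

Q ≈ 46.1 W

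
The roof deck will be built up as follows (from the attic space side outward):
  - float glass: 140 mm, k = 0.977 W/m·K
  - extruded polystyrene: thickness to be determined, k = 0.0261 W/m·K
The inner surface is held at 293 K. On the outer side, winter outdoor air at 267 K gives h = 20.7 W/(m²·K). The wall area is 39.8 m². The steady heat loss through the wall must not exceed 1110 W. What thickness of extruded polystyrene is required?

L ≈ 19.3 mm

Using the resistance-network approach (series):
R_float glass = L/(kA) = 0.14/(0.977×39.8) = 0.0036 K/W
R_outer film = 1/(h_o·A) = 1/(20.7×39.8) = 0.001214 K/W
Sum of the known resistances R_other = 0.004814 K/W
Required total resistance R_tot = ΔT/Q_allow = 26/1110 = 0.02342 K/W
R_extruded polystyrene = R_tot − R_other = 0.01861 K/W
L = R·k·A = 0.01861×0.0261×39.8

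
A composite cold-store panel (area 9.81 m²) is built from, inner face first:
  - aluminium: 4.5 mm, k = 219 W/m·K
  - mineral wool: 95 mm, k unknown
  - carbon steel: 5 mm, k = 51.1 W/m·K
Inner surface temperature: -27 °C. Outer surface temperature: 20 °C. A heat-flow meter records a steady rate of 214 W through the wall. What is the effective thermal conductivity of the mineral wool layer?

k ≈ 0.0441 W/(m·K)

Series thermal resistances:
R_aluminium = L/(kA) = 0.0045/(219×9.81) = 2.095×10^-6 K/W
R_carbon steel = L/(kA) = 0.005/(51.1×9.81) = 9.974×10^-6 K/W
Sum of known resistances R_other = 1.207×10^-5 K/W
Total R = ΔT/Q = 47/214 = 0.2196 K/W
R_mineral wool = R_total − R_other = 0.2196 K/W
k = L/(R·A) = 0.095/(0.2196×9.81)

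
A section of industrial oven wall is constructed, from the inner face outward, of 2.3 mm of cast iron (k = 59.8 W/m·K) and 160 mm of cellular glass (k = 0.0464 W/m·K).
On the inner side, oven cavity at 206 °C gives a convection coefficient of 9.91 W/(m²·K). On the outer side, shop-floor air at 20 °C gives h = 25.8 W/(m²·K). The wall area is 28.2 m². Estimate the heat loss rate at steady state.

Model the wall as resistances in series:
R_inner film = 1/(h_i·A) = 1/(9.91×28.2) = 0.003578 K/W
R_cast iron = L/(kA) = 0.0023/(59.8×28.2) = 1.364×10^-6 K/W
R_cellular glass = L/(kA) = 0.16/(0.0464×28.2) = 0.1223 K/W
R_outer film = 1/(h_o·A) = 1/(25.8×28.2) = 0.001374 K/W
R_total = 0.1272 K/W
Q = ΔT / R_total = 186 / 0.1272

Q ≈ 1460 W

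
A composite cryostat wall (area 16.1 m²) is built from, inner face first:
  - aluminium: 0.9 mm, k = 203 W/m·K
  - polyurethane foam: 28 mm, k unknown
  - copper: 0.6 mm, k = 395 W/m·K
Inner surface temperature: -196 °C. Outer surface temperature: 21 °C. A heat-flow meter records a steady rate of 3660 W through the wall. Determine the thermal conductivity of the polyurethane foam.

k ≈ 0.0293 W/(m·K)

Series thermal resistances:
R_aluminium = L/(kA) = 0.0009/(203×16.1) = 2.754×10^-7 K/W
R_copper = L/(kA) = 0.0006/(395×16.1) = 9.435×10^-8 K/W
Sum of known resistances R_other = 3.697×10^-7 K/W
Total R = ΔT/Q = 217/3660 = 0.05929 K/W
R_polyurethane foam = R_total − R_other = 0.05929 K/W
k = L/(R·A) = 0.028/(0.05929×16.1)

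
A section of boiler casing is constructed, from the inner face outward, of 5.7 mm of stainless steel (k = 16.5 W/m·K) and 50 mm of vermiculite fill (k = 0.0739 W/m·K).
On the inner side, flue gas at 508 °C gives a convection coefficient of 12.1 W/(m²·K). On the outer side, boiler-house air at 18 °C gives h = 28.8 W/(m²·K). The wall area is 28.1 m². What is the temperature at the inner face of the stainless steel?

Model the wall as resistances in series:
R_inner film = 1/(h_i·A) = 1/(12.1×28.1) = 0.002941 K/W
R_stainless steel = L/(kA) = 0.0057/(16.5×28.1) = 1.229×10^-5 K/W
R_vermiculite fill = L/(kA) = 0.05/(0.0739×28.1) = 0.02408 K/W
R_outer film = 1/(h_o·A) = 1/(28.8×28.1) = 0.001236 K/W
R_total = 0.02827 K/W;  Q = ΔT/R_total = 490/0.02827 = 17330 W
T_interface = T_inner − Q·ΣR(inner→interface) = 508 − 17300×0.002941

T ≈ 457 °C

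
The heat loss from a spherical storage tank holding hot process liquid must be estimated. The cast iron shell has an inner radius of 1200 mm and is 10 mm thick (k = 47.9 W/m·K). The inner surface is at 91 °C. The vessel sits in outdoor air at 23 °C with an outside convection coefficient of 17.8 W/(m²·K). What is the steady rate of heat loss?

For a spherical shell R = (1/r₁ − 1/r₂)/(4πk); film R = 1/(h·4πr²). In series:
R_cast iron shell = (1/1.2 − 1/1.21)/(4π×47.9) = 1.144×10^-5 K/W
R_outer film = 1/(h·4πr_o²) = 1/(17.8×4π×1.21²) = 0.003054 K/W
R_total = 0.003065 K/W
Q = ΔT/R_total = 68/0.003065

Q ≈ 22200 W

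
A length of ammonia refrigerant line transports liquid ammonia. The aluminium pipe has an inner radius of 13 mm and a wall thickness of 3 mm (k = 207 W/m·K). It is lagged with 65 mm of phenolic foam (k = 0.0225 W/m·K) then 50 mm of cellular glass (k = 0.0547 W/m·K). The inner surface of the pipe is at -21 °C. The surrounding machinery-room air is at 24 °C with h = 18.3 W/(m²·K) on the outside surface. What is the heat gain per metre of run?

q′ ≈ 3.48 W/m

For a radial system each layer contributes R = ln(r_out/r_in)/(2πkL); films add R = 1/(hA).
R_aluminium pipe wall = ln(16/13)/(2π×207×1) = 1.596×10^-4 K/W
R_phenolic foam = ln(81/16)/(2π×0.0225×1) = 11.47 K/W
R_cellular glass = ln(131/81)/(2π×0.0547×1) = 1.399 K/W
R_outer film = 1/(h_o·2πr_oL) = 1/(18.3×2π×0.131×1) = 0.06639 K/W
R_total = 12.94 K/W
Q = ΔT/R_total = 45/12.94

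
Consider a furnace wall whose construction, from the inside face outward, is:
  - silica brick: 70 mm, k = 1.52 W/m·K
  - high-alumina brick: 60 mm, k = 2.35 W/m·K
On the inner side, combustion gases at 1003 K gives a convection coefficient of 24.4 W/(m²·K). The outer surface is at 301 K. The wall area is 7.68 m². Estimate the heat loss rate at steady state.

Thermal resistances in series:
R_inner film = 1/(h_i·A) = 1/(24.4×7.68) = 0.005336 K/W
R_silica brick = L/(kA) = 0.07/(1.52×7.68) = 0.005996 K/W
R_high-alumina brick = L/(kA) = 0.06/(2.35×7.68) = 0.003324 K/W
R_total = 0.01466 K/W
Q = ΔT / R_total = 702 / 0.01466

Q ≈ 47900 W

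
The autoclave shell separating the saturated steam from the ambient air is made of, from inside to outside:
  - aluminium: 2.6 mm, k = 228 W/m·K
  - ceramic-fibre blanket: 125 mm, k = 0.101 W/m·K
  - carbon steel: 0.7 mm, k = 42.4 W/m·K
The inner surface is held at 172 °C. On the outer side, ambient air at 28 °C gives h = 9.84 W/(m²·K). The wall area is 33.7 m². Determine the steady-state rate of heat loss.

Q ≈ 3620 W

Model the wall as resistances in series:
R_aluminium = L/(kA) = 0.0026/(228×33.7) = 3.384×10^-7 K/W
R_ceramic-fibre blanket = L/(kA) = 0.125/(0.101×33.7) = 0.03672 K/W
R_carbon steel = L/(kA) = 0.0007/(42.4×33.7) = 4.899×10^-7 K/W
R_outer film = 1/(h_o·A) = 1/(9.84×33.7) = 0.003016 K/W
R_total = 0.03974 K/W
Q = ΔT / R_total = 144 / 0.03974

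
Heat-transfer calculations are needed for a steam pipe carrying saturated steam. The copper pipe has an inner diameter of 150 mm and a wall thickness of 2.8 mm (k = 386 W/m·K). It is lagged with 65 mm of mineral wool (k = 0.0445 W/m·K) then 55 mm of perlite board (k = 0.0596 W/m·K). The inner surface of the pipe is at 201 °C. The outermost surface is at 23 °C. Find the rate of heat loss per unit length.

For a radial system each layer contributes R = ln(r_out/r_in)/(2πkL); films add R = 1/(hA).
R_copper pipe wall = ln(77.8/75)/(2π×386×1) = 1.511×10^-5 K/W
R_mineral wool = ln(142.8/77.8)/(2π×0.0445×1) = 2.172 K/W
R_perlite board = ln(197.8/142.8)/(2π×0.0596×1) = 0.87 K/W
R_total = 3.042 K/W
Q = ΔT/R_total = 178/3.042

q′ ≈ 58.5 W/m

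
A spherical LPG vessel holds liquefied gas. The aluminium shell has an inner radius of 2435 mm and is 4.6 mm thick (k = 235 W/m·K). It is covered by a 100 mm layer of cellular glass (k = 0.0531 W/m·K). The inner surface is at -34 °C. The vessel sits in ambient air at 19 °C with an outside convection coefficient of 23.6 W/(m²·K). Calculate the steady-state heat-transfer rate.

Q ≈ 2140 W

For a spherical shell R = (1/r₁ − 1/r₂)/(4πk); film R = 1/(h·4πr²). In series:
R_aluminium shell = (1/2.435 − 1/2.4396)/(4π×235) = 2.622×10^-7 K/W
R_cellular glass = (1/2.4396 − 1/2.5396)/(4π×0.0531) = 0.02419 K/W
R_outer film = 1/(h·4πr_o²) = 1/(23.6×4π×2.5396²) = 5.228×10^-4 K/W
R_total = 0.02471 K/W
Q = ΔT/R_total = 53/0.02471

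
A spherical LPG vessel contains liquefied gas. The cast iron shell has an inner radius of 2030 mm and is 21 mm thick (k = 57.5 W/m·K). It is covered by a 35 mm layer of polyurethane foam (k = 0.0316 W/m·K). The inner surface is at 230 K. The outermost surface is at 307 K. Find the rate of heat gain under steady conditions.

Q ≈ 3740 W

Each spherical layer contributes R = (1/r_i − 1/r_o)/(4πk):
R_cast iron shell = (1/2.03 − 1/2.051)/(4π×57.5) = 6.98×10^-6 K/W
R_polyurethane foam = (1/2.051 − 1/2.086)/(4π×0.0316) = 0.0206 K/W
R_total = 0.02061 K/W
Q = ΔT/R_total = 77/0.02061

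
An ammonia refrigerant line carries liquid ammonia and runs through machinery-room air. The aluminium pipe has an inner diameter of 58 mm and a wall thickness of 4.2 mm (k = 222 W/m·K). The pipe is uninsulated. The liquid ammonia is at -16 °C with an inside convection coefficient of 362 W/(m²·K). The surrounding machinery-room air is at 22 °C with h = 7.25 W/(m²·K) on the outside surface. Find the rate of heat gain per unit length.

q′ ≈ 56.2 W/m

Per-layer cylindrical resistances, series-summed:
R_inner film = 1/(h_i·2πr₁L) = 1/(362×2π×0.029×1) = 0.01516 K/W
R_aluminium pipe wall = ln(33.2/29)/(2π×222×1) = 9.697×10^-5 K/W
R_outer film = 1/(h_o·2πr_oL) = 1/(7.25×2π×0.0332×1) = 0.6612 K/W
R_total = 0.6765 K/W
Q = ΔT/R_total = 38/0.6765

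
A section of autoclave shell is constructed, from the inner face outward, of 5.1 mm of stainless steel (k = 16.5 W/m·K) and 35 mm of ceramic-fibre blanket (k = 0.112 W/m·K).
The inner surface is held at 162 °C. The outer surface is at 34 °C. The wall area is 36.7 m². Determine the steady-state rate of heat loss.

Q ≈ 15000 W

Thermal resistances in series:
R_stainless steel = L/(kA) = 0.0051/(16.5×36.7) = 8.422×10^-6 K/W
R_ceramic-fibre blanket = L/(kA) = 0.035/(0.112×36.7) = 0.008515 K/W
R_total = 0.008523 K/W
Q = ΔT / R_total = 128 / 0.008523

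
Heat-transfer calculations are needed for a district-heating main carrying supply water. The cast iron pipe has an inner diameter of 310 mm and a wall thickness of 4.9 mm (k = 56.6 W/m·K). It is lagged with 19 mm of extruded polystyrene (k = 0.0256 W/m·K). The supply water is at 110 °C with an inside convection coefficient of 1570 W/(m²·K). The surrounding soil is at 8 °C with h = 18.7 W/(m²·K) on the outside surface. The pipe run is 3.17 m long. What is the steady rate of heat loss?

Q ≈ 433 W

Per-layer cylindrical resistances, series-summed:
R_inner film = 1/(h_i·2πr₁L) = 1/(1570×2π×0.155×3.17) = 2.063×10^-4 K/W
R_cast iron pipe wall = ln(159.9/155)/(2π×56.6×3.17) = 2.761×10^-5 K/W
R_extruded polystyrene = ln(178.9/159.9)/(2π×0.0256×3.17) = 0.2202 K/W
R_outer film = 1/(h_o·2πr_oL) = 1/(18.7×2π×0.1789×3.17) = 0.01501 K/W
R_total = 0.2354 K/W
Q = ΔT/R_total = 102/0.2354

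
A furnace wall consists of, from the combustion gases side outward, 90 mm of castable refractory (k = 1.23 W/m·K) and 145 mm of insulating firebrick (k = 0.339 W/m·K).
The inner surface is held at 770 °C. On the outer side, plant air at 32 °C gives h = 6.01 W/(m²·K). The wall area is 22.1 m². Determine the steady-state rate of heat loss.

Using the resistance-network approach (series):
R_castable refractory = L/(kA) = 0.09/(1.23×22.1) = 0.003311 K/W
R_insulating firebrick = L/(kA) = 0.145/(0.339×22.1) = 0.01935 K/W
R_outer film = 1/(h_o·A) = 1/(6.01×22.1) = 0.007529 K/W
R_total = 0.03019 K/W
Q = ΔT / R_total = 738 / 0.03019

Q ≈ 24400 W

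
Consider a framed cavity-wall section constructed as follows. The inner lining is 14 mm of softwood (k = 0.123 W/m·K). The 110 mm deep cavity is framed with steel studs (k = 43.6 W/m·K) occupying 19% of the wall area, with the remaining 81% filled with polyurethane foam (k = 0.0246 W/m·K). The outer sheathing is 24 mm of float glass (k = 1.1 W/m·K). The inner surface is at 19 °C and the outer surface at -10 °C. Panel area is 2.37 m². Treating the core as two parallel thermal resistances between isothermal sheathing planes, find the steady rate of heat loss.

Q ≈ 462 W

Sheathing layers in series; stud and cavity paths in parallel between them.
R_inner = 0.014/(0.123×2.37) = 0.04803 K/W
R_stud  = 0.11/(43.6×0.19×2.37) = 0.005603 K/W
R_cav   = 0.11/(0.0246×0.81×2.37) = 2.329 K/W
1/R_core = 1/R_stud + 1/R_cav → R_core = 0.005589 K/W
R_outer = 0.024/(1.1×2.37) = 0.009206 K/W
R_total = 0.06282 K/W
Q = ΔT/R_total = 29/0.06282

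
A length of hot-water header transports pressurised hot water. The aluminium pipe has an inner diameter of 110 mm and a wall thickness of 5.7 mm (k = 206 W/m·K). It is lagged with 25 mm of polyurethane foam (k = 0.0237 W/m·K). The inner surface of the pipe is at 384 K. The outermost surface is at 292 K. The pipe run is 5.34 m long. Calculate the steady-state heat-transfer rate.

Q ≈ 212 W

Treating each annulus and film as a series resistance:
R_aluminium pipe wall = ln(60.7/55)/(2π×206×5.34) = 1.427×10^-5 K/W
R_polyurethane foam = ln(85.7/60.7)/(2π×0.0237×5.34) = 0.4337 K/W
R_total = 0.4338 K/W
Q = ΔT/R_total = 92/0.4338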